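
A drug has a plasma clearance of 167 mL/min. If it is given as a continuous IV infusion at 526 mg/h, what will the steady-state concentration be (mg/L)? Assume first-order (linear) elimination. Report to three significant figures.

52.5 mg/L

CL = 167 mL/min = 167 × 0.06 = 10.02 L/h
Css = rate / CL = 526 / 10.02 = 52.50 mg/L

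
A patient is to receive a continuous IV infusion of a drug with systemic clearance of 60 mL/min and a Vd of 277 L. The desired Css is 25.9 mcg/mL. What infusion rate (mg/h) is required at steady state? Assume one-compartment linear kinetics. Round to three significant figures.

93.2 mg/h

Convert clearance: 60 mL/min × 60 min/h ÷ 1000 mL/L = 3.600 L/h
Infusion rate = CL · Css = 3.600 L/h × 25.9 mg/L = 93.24 mg/h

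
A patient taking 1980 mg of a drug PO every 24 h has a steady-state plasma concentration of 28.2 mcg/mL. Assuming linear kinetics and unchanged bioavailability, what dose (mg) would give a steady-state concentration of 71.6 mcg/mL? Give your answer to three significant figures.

5030 mg

For first-order elimination, Css ∝ F·D/(CL·τ); F and CL are unchanged, so Css ∝ D/τ.
D₂ = D₁ × (Css,target / Css,current) = 1980 × 71.6/28.2 = 5027 mg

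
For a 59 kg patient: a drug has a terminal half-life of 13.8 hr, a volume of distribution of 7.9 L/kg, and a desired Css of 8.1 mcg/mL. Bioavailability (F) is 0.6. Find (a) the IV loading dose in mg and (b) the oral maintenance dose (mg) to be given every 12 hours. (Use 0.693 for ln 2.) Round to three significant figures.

(a) 3780 mg; (b) 3790 mg

Vd(total) = 59 kg × 7.9 L/kg = 466.1 L
LD = Vd × C = 466.1 × 8.1 = 3775 mg
CL = 0.693 × Vd / t½ = 0.693 × 466.1 / 13.8 = 23.41 L/h
D = CL × Css × τ / F = 23.41 × 8.1 × 12 / 0.6 = 3792 mg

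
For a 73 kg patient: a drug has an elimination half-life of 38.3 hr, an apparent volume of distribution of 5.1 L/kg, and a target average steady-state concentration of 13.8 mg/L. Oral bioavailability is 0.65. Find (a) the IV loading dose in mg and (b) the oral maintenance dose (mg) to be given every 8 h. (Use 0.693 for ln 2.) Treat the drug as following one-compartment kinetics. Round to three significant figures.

(a) 5140 mg; (b) 1140 mg

Vd = 5.1 L/kg × 73 kg = 372.3 L
LD = Vd × C = 372.3 × 13.8 = 5138 mg
CL = 0.693 × Vd / t½ = 0.693 × 372.3 / 38.3 = 6.736 L/h
D = CL × Css × τ / F = 6.736 × 13.8 × 8 / 0.65 = 1144 mg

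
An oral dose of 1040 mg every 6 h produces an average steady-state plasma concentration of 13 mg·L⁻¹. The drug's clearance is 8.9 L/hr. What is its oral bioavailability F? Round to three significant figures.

0.668

F·D/τ = CL·Css at steady state → F = CL·Css·τ / D.
F = 8.9 × 13 × 6 / 1040 = 0.668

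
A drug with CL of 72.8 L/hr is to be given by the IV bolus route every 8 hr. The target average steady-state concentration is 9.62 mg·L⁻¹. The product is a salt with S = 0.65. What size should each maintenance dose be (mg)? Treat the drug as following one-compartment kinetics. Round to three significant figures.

8620 mg

At steady state, dose per interval replaces the amount cleared in that interval: S·D/τ = CL·Css.
D = CL × Css × τ / S = 72.80 × 9.62 × 8 / 0.65 = 8620 mg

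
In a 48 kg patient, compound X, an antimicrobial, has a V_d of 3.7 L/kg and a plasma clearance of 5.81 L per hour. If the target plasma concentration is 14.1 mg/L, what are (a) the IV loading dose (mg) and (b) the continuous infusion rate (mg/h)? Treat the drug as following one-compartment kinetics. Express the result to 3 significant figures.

Total Vd = 3.7 × 48 = 177.6 L
LD = Vd · C_target = 177.6 × 14.1 = 2504 mg
Infusion rate = 5.810 L/h × 14.1 mg/L = 81.92 mg/h

(a) 2500 mg; (b) 81.9 mg/h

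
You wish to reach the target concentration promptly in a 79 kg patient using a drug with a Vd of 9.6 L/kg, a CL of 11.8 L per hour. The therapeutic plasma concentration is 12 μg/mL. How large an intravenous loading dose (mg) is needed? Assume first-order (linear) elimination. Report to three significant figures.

9100 mg

Vd = 9.6 L/kg × 79 kg = 758.4 L
LD = Vd × C = 758.4 × 12.00 = 9101 mg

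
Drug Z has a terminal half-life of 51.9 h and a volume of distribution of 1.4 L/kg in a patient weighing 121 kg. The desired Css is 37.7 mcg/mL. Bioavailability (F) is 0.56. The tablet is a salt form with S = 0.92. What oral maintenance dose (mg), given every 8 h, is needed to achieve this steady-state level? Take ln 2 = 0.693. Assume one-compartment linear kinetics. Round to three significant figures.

Vd(total) = 121 kg × 1.4 L/kg = 169.4 L
CL = 0.693 × Vd / t½ = 0.693 × 169.4 / 51.9 = 2.262 L/h
D = CL × Css × τ / F / S = 2.262 × 37.7 × 8 / 0.56 / 0.92 = 1324 mg

1320 mg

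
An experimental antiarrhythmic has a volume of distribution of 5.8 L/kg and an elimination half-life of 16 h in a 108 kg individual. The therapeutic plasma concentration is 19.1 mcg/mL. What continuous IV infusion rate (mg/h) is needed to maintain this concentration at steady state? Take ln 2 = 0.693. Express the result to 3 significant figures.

Vd(total) = 108 kg × 5.8 L/kg = 626.4 L
k = 0.693/16 = 0.04331 h⁻¹, so CL = k·Vd = 0.04331 × 626.4 = 27.13 L/h
Infusion rate = CL × Css = 27.13 × 19.1 = 518.2 mg/h

518 mg/h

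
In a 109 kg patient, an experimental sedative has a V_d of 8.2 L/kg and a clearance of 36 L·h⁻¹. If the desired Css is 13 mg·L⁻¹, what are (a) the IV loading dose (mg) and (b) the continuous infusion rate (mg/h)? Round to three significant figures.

Total Vd = 8.2 × 109 = 893.8 L
LD = Vd · C_target = 893.8 × 13 = 11620 mg
Infusion rate = 36.00 L/h × 13 mg/L = 468.0 mg/h

(a) 11600 mg; (b) 468 mg/h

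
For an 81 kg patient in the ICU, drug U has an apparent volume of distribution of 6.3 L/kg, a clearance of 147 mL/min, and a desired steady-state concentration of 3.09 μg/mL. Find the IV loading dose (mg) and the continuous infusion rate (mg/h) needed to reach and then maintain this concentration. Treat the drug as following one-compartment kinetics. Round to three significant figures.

(a) 1580 mg; (b) 27.3 mg/h

Vd(total) = 81 kg × 6.3 L/kg = 510.3 L
LD = Vd · C_target = 510.3 × 3.09 = 1577 mg
Convert clearance: 147 mL/min × 60 min/h ÷ 1000 mL/L = 8.820 L/h
Maintenance infusion rate = CL × Css = 8.820 × 3.09 = 27.25 mg/h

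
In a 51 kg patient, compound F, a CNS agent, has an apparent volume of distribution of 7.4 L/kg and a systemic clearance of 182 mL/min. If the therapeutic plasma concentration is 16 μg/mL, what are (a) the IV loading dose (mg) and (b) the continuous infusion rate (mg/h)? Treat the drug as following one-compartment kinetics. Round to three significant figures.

Vd(total) = 51 kg × 7.4 L/kg = 377.4 L
Loading dose = Vd × C = 377.4 × 16 = 6038 mg
CL = 182 mL/min = 182 × 0.06 = 10.92 L/h
Maintenance: replace elimination → rate = CL × Css = 10.92 × 16 = 174.7 mg/h

(a) 6040 mg; (b) 175 mg/h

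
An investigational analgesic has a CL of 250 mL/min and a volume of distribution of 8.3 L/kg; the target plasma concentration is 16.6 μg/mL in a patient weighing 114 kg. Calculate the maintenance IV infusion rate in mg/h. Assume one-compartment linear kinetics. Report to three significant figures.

Convert clearance: 250 mL/min × 60 min/h ÷ 1000 mL/L = 15.00 L/h
Vd does not affect the maintenance rate; only clearance governs steady-state input.
Rate = CL × Css = 15.00 × 16.6 = 249.0 mg/h

249 mg/h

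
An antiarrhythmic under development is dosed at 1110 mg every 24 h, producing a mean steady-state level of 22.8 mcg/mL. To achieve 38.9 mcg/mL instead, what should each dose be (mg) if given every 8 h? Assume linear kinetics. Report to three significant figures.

For first-order elimination, Css ∝ F·D/(CL·τ); F and CL are unchanged, so Css ∝ D/τ.
D₂ = D₁ × (Css,target / Css,current) × (τ₂/τ₁) = 1110 × (38.9/22.8) × (8/24) = 631.3 mg

631 mg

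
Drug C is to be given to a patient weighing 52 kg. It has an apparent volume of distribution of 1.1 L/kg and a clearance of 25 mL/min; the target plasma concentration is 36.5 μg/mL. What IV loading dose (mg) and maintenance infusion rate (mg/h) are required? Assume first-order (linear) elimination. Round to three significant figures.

(a) 2090 mg; (b) 54.8 mg/h

Vd(total) = 52 kg × 1.1 L/kg = 57.20 L
Loading: fill Vd to C_target → 57.20 L × 36.5 mg/L = 2088 mg
CL = 25 mL/min × 60/1000 = 1.500 L/h
Maintenance infusion rate = CL × Css = 1.500 × 36.5 = 54.75 mg/h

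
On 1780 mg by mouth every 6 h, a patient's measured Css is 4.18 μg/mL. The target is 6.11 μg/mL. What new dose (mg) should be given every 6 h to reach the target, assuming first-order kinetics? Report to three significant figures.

2600 mg

For first-order elimination, Css ∝ F·D/(CL·τ); F and CL are unchanged, so Css ∝ D/τ.
D₂ = D₁ × (Css,target / Css,current) = 1780 × 6.11/4.18 = 2602 mg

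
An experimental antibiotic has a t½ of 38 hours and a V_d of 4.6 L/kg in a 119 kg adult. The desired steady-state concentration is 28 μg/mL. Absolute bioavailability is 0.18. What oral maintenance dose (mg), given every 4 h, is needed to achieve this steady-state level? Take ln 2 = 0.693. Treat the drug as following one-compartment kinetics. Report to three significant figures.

Total Vd = 4.6 × 119 = 547.4 L
k = 0.693/38 = 0.01824 h⁻¹, so CL = k·Vd = 0.01824 × 547.4 = 9.985 L/h
D = CL × Css × τ / F = 9.985 × 28 × 4 / 0.18 = 6213 mg

6210 mg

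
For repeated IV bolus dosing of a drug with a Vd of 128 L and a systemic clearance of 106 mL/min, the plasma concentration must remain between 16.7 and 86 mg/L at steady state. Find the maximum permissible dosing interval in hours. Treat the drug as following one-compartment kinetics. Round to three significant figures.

33.0 h

Convert clearance: 106 mL/min × 60 min/h ÷ 1000 mL/L = 6.360 L/h
k = CL / Vd = 6.360 / 128.0 = 0.04969 h⁻¹
Between IV bolus doses, concentration decays as C = C₀·e^(−kτ), so C_peak/C_trough = e^(kτ).
τ_max = ln(C_peak/C_trough) / k = ln(86/16.7) / 0.04969 = 1.639 / 0.04969 = 32.98 h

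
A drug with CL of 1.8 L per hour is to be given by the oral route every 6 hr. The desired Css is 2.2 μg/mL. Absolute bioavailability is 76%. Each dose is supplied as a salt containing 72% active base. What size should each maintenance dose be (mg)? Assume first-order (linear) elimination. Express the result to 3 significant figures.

43.4 mg

At steady state, dose per interval replaces the amount cleared in that interval: F·S·D/τ = CL·Css.
D = CL × Css × τ / F / S = 1.800 × 2.2 × 6 / 0.76 / 0.72 = 43.42 mg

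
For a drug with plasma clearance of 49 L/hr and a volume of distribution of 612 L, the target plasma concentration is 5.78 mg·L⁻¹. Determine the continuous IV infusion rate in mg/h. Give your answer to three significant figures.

283 mg/h

R₀ = 49.00 × 5.78 = 283.2 mg/h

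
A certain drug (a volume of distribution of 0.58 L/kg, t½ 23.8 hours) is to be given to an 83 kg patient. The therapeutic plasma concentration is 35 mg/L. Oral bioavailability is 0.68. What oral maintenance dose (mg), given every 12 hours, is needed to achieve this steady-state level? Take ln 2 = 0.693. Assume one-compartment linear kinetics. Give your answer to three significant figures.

866 mg

Total Vd = 0.58 × 83 = 48.14 L
k = 0.693/23.8 = 0.02912 h⁻¹, so CL = k·Vd = 0.02912 × 48.14 = 1.402 L/h
D = CL × Css × τ / F = 1.402 × 35 × 12 / 0.68 = 865.9 mg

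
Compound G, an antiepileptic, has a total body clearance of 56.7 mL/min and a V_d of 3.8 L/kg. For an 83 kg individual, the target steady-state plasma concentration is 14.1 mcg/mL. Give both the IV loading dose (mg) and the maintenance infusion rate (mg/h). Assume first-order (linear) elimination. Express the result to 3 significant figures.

Total Vd = 3.8 × 83 = 315.4 L
Loading: fill Vd to C_target → 315.4 L × 14.1 mg/L = 4447 mg
CL = 56.7 mL/min = 56.7 × 0.06 = 3.402 L/h
Infusion rate = 3.402 L/h × 14.1 mg/L = 47.97 mg/h

(a) 4450 mg; (b) 48.0 mg/h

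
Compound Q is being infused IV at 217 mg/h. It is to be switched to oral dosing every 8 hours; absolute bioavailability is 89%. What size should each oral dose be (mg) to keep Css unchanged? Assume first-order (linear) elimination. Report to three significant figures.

1950 mg

To maintain the same Css, the systemic dosing rate must be unchanged: F·D/τ = infusion rate.
D = rate × τ / F = 217 × 8 / 0.89 = 1951 mg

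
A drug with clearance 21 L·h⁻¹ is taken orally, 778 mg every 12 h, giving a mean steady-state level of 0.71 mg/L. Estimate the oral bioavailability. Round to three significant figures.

0.230

F·D/τ = CL·Css at steady state → F = CL·Css·τ / D.
F = 21 × 0.71 × 12 / 778 = 0.230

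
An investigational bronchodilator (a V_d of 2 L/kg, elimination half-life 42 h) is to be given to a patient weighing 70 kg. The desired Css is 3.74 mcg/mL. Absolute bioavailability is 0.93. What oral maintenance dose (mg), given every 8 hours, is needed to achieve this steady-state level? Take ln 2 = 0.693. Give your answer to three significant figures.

Vd(total) = 70 kg × 2 L/kg = 140.0 L
CL = ln 2 · Vd / t½ = 0.693 × 140.0 / 42 = 2.310 L/h
D = CL × Css × τ / F = 2.310 × 3.74 × 8 / 0.93 = 74.32 mg

74.3 mg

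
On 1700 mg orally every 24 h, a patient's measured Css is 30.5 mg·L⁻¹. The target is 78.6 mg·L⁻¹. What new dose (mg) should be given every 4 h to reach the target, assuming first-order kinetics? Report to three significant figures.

For first-order elimination, Css ∝ F·D/(CL·τ); F and CL are unchanged, so Css ∝ D/τ.
D₂ = D₁ × (Css,target / Css,current) × (τ₂/τ₁) = 1700 × (78.6/30.5) × (4/24) = 730.2 mg

730 mg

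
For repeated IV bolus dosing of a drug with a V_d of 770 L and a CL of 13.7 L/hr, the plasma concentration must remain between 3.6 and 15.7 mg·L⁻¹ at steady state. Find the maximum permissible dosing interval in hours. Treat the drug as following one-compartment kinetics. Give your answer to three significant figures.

82.8 h

k = CL / Vd = 13.70 / 770.0 = 0.01779 h⁻¹
Between IV bolus doses, concentration decays as C = C₀·e^(−kτ), so C_peak/C_trough = e^(kτ).
τ_max = ln(C_peak/C_trough) / k = ln(15.7/3.6) / 0.01779 = 1.473 / 0.01779 = 82.80 h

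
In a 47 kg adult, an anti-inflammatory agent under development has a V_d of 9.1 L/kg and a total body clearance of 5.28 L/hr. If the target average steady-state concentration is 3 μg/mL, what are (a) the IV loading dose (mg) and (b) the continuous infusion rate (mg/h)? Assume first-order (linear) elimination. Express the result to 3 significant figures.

Total Vd = 9.1 × 47 = 427.7 L
LD = Vd · C_target = 427.7 × 3 = 1283 mg
Infusion rate = 5.280 L/h × 3 mg/L = 15.84 mg/h

(a) 1280 mg; (b) 15.8 mg/h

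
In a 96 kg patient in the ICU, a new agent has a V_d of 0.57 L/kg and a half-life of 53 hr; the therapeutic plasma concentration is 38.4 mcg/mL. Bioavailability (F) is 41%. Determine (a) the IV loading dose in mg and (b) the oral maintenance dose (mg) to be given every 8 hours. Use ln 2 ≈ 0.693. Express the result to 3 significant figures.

(a) 2100 mg; (b) 536 mg

Vd(total) = 96 kg × 0.57 L/kg = 54.72 L
LD = Vd × C = 54.72 × 38.4 = 2101 mg
CL = 0.693 × Vd / t½ = 0.693 × 54.72 / 53 = 0.7155 L/h
D = CL × Css × τ / F = 0.7155 × 38.4 × 8 / 0.41 = 536.1 mg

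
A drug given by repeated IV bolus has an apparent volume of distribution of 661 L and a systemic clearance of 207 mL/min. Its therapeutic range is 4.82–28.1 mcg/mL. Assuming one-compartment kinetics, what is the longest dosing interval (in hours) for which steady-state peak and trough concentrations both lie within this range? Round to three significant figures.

CL = 207 mL/min × 60/1000 = 12.42 L/h
k = CL / Vd = 12.42 / 661.0 = 0.01879 h⁻¹
Between IV bolus doses, concentration decays as C = C₀·e^(−kτ), so C_peak/C_trough = e^(kτ).
τ_max = ln(C_peak/C_trough) / k = ln(28.1/4.82) / 0.01879 = 1.763 / 0.01879 = 93.83 h

93.8 h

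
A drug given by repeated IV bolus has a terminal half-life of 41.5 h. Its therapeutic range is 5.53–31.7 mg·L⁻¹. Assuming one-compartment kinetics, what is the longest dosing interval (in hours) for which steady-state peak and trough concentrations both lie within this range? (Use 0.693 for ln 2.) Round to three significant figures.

105 h

k = 0.693 / t½ = 0.693 / 41.5 = 0.01670 h⁻¹
Between IV bolus doses, concentration decays as C = C₀·e^(−kτ), so C_peak/C_trough = e^(kτ).
τ_max = ln(C_peak/C_trough) / k = ln(31.7/5.53) / 0.01670 = 1.746 / 0.01670 = 104.6 h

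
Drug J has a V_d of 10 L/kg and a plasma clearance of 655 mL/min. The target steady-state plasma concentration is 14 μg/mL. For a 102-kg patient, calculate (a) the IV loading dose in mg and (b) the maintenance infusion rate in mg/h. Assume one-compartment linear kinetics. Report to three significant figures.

(a) 14300 mg; (b) 550 mg/h

Vd = 10 L/kg × 102 kg = 1020 L
Loading: fill Vd to C_target → 1020 L × 14 mg/L = 14280 mg
CL = 655 mL/min = 655 × 0.06 = 39.30 L/h
Maintenance infusion rate = CL × Css = 39.30 × 14 = 550.2 mg/h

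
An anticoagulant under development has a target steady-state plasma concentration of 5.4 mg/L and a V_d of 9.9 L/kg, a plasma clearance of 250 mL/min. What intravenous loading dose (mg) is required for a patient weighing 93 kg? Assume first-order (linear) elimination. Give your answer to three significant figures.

4970 mg

Vd = 9.9 L/kg × 93 kg = 920.7 L
LD is governed by Vd — clearance does not enter the loading-dose calculation.
LD = Vd × C = 920.7 × 5.400 = 4972 mg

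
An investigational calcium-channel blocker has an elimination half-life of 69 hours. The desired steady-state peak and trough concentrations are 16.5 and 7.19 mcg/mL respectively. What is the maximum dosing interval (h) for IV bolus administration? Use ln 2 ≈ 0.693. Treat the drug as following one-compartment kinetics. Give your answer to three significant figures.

k = 0.693 / t½ = 0.693 / 69 = 0.01004 h⁻¹
Between IV bolus doses, concentration decays as C = C₀·e^(−kτ), so C_peak/C_trough = e^(kτ).
τ_max = ln(C_peak/C_trough) / k = ln(16.5/7.19) / 0.01004 = 0.8307 / 0.01004 = 82.74 h

82.7 h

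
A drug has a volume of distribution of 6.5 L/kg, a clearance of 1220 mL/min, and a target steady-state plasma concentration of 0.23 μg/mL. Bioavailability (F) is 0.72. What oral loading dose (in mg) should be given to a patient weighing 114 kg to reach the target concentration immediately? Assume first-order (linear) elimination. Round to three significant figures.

Total Vd = 6.5 × 114 = 741.0 L
LD = Vd × C / F = 741.0 × 0.2300 / 0.72 = 236.7 mg

237 mg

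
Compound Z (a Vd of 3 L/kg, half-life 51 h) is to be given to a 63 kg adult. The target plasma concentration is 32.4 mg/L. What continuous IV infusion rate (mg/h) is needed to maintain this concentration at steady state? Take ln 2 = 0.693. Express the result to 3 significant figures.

83.2 mg/h

Vd = 3 L/kg × 63 kg = 189.0 L
k = 0.693/51 = 0.01359 h⁻¹, so CL = k·Vd = 0.01359 × 189.0 = 2.569 L/h
Infusion rate = CL × Css = 2.569 × 32.4 = 83.24 mg/h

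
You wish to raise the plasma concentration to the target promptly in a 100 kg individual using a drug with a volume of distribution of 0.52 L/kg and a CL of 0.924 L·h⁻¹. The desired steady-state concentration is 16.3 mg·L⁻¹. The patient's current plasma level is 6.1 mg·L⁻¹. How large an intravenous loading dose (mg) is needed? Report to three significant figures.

Vd = 0.52 L/kg × 100 kg = 52.00 L
Concentration deficit ΔC = 16.3 − 6.1 = 10.20 mg/L
LD = Vd × ΔC = 52.00 × 10.20 = 530.4 mg

530 mg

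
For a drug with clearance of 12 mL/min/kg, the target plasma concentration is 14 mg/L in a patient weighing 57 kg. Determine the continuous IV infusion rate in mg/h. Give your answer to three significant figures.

CL = 12 mL/min/kg × 57 kg = 684.0 mL/min = 684.0 × 60/1000 = 41.04 L/h
R₀ = 41.04 × 14 = 574.6 mg/h

575 mg/h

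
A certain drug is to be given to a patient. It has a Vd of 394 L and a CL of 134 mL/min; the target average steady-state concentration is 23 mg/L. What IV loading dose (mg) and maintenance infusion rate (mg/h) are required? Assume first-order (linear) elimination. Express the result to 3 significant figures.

(a) 9060 mg; (b) 185 mg/h

Loading: fill Vd to C_target → 394.0 L × 23 mg/L = 9062 mg
CL = 134 mL/min = 134 × 0.06 = 8.040 L/h
Maintenance infusion rate = CL × Css = 8.040 × 23 = 184.9 mg/h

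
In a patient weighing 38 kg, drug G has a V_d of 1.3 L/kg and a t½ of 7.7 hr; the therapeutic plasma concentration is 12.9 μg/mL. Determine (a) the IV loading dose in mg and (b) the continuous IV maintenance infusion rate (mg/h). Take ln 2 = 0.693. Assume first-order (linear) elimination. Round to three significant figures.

Vd = 1.3 L/kg × 38 kg = 49.40 L
LD = Vd × C = 49.40 × 12.9 = 637.3 mg
CL = 0.693 × Vd / t½ = 0.693 × 49.40 / 7.7 = 4.446 L/h
Infusion rate = CL × Css = 4.446 × 12.9 = 57.35 mg/h

(a) 637 mg; (b) 57.4 mg/h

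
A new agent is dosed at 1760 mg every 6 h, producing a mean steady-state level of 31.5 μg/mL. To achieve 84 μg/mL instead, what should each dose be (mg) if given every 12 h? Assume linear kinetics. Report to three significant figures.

For first-order elimination, Css ∝ F·D/(CL·τ); F and CL are unchanged, so Css ∝ D/τ.
D₂ = D₁ × (Css,target / Css,current) × (τ₂/τ₁) = 1760 × (84/31.5) × (12/6) = 9387 mg

9390 mg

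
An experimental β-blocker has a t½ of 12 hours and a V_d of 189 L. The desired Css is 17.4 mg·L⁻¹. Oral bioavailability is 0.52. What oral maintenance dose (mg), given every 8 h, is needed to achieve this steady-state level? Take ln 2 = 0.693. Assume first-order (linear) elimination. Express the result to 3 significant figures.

2920 mg

CL = 0.693 × Vd / t½ = 0.693 × 189.0 / 12 = 10.91 L/h
D = CL × Css × τ / F = 10.91 × 17.4 × 8 / 0.52 = 2921 mg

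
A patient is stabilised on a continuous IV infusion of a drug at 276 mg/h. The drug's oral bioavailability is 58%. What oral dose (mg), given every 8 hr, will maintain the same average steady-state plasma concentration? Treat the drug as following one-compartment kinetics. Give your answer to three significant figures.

To maintain the same Css, the systemic dosing rate must be unchanged: F·D/τ = infusion rate.
D = rate × τ / F = 276 × 8 / 0.58 = 3807 mg

3810 mg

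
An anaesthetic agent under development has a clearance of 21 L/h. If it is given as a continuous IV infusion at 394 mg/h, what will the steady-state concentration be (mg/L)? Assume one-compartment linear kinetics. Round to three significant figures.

18.8 mg/L

Css = rate / CL = 394 / 21.00 = 18.76 mg/L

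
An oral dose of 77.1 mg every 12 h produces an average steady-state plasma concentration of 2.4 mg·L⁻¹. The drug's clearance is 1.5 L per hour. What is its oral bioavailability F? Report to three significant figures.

0.560

F·D/τ = CL·Css at steady state → F = CL·Css·τ / D.
F = 1.5 × 2.4 × 12 / 77.1 = 0.560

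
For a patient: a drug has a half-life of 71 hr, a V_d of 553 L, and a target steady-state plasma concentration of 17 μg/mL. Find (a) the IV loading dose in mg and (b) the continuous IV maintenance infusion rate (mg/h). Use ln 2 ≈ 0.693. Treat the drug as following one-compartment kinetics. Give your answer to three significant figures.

LD = Vd × C = 553.0 × 17 = 9401 mg
CL = 0.693 × Vd / t½ = 0.693 × 553.0 / 71 = 5.398 L/h
Infusion rate = CL × Css = 5.398 × 17 = 91.77 mg/h

(a) 9400 mg; (b) 91.8 mg/h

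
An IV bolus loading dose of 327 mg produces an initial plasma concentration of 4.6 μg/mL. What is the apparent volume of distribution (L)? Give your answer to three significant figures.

Immediately after an IV bolus, C₀ = Dose / Vd, so Vd = Dose / C₀.
Vd = 327 / 4.6 = 71.09 L

71.1 L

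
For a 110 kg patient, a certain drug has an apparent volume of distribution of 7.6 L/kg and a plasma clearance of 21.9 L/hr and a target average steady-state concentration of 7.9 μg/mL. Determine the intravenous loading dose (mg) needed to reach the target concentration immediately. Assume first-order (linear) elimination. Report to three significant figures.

6600 mg

Vd(total) = 110 kg × 7.6 L/kg = 836.0 L
The loading dose fills Vd to the target concentration; clearance is irrelevant here.
LD = Vd × C = 836.0 × 7.900 = 6604 mg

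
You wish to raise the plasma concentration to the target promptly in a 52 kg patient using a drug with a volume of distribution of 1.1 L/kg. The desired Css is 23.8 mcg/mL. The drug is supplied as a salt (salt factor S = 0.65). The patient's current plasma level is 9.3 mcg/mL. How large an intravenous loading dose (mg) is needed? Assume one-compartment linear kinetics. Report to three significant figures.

1280 mg

Vd = 1.1 L/kg × 52 kg = 57.20 L
The loading dose fills Vd to the target concentration.
Concentration deficit ΔC = 23.8 − 9.3 = 14.50 mg/L
LD = Vd × ΔC / S = 57.20 × 14.50 / 0.65 = 1276 mg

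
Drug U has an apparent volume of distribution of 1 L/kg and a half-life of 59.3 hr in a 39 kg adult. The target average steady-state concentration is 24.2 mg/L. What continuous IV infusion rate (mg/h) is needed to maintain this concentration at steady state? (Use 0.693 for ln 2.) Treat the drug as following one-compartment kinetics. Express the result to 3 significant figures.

11.0 mg/h

Vd = 1 L/kg × 39 kg = 39.00 L
CL = ln 2 · Vd / t½ = 0.693 × 39.00 / 59.3 = 0.4558 L/h
Infusion rate = CL × Css = 0.4558 × 24.2 = 11.03 mg/h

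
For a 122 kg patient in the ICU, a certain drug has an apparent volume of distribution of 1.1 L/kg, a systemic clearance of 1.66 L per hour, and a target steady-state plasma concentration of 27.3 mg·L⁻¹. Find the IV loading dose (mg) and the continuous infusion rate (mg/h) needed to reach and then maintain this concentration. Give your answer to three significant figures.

(a) 3660 mg; (b) 45.3 mg/h

Vd(total) = 122 kg × 1.1 L/kg = 134.2 L
LD = Vd · C_target = 134.2 × 27.3 = 3664 mg
Maintenance: replace elimination → rate = CL × Css = 1.660 × 27.3 = 45.32 mg/h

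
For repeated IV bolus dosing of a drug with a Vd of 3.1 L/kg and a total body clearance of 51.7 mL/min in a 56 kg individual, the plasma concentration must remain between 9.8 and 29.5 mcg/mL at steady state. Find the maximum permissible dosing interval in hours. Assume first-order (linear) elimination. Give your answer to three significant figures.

61.7 h

Vd(total) = 56 kg × 3.1 L/kg = 173.6 L
CL = 51.7 mL/min = 51.7 × 0.06 = 3.102 L/h
k = CL / Vd = 3.102 / 173.6 = 0.01787 h⁻¹
Between IV bolus doses, concentration decays as C = C₀·e^(−kτ), so C_peak/C_trough = e^(kτ).
τ_max = ln(C_peak/C_trough) / k = ln(29.5/9.8) / 0.01787 = 1.102 / 0.01787 = 61.67 h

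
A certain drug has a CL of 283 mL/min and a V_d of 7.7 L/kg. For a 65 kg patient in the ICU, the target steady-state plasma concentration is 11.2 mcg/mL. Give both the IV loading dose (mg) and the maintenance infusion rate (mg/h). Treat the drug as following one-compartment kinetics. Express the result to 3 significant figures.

Vd(total) = 65 kg × 7.7 L/kg = 500.5 L
LD = Vd · C_target = 500.5 × 11.2 = 5606 mg
CL = 283 mL/min = 283 × 0.06 = 16.98 L/h
Maintenance infusion rate = CL × Css = 16.98 × 11.2 = 190.2 mg/h

(a) 5610 mg; (b) 190 mg/h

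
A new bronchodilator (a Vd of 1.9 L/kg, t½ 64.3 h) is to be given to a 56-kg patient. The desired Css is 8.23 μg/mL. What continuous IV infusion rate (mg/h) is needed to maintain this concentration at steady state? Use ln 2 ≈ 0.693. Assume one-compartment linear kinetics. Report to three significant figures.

9.44 mg/h

Total Vd = 1.9 × 56 = 106.4 L
CL = ln 2 · Vd / t½ = 0.693 × 106.4 / 64.3 = 1.147 L/h
Infusion rate = CL × Css = 1.147 × 8.23 = 9.440 mg/h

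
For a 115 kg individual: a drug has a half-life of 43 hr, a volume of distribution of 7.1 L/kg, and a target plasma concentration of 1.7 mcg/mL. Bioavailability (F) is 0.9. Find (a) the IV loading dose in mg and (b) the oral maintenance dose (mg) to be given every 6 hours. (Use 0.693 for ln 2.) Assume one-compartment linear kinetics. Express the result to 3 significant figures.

Vd = 7.1 L/kg × 115 kg = 816.5 L
LD = Vd × C = 816.5 × 1.7 = 1388 mg
CL = 0.693 × Vd / t½ = 0.693 × 816.5 / 43 = 13.16 L/h
D = CL × Css × τ / F = 13.16 × 1.7 × 6 / 0.9 = 149.1 mg

(a) 1390 mg; (b) 149 mg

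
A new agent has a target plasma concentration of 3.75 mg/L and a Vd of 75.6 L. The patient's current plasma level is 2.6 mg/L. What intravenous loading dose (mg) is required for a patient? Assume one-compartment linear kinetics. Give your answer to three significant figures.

86.9 mg

The loading dose fills Vd to the target concentration.
Concentration deficit ΔC = 3.75 − 2.6 = 1.150 mg/L
LD = Vd × ΔC = 75.60 × 1.150 = 86.94 mg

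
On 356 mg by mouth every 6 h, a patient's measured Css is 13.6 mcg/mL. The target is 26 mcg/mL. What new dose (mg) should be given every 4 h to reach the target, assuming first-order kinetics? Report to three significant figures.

454 mg

With linear kinetics, Css is proportional to dose rate (D/τ) at fixed clearance.
D₂ = D₁ × (Css,target / Css,current) × (τ₂/τ₁) = 356 × (26/13.6) × (4/6) = 453.7 mg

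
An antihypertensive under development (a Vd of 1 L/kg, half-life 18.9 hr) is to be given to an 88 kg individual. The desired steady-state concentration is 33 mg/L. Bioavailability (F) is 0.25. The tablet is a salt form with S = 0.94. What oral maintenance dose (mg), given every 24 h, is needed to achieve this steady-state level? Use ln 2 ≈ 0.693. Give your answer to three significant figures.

10900 mg

Total Vd = 1 × 88 = 88.00 L
k = 0.693/18.9 = 0.03667 h⁻¹, so CL = k·Vd = 0.03667 × 88.00 = 3.227 L/h
D = CL × Css × τ / F / S = 3.227 × 33 × 24 / 0.25 / 0.94 = 10880 mg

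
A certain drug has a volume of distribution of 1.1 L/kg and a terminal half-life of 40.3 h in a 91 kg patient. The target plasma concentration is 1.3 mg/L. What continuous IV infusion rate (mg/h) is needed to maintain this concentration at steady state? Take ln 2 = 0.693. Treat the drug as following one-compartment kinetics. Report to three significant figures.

Total Vd = 1.1 × 91 = 100.1 L
k = 0.693/40.3 = 0.01720 h⁻¹, so CL = k·Vd = 0.01720 × 100.1 = 1.722 L/h
Infusion rate = CL × Css = 1.722 × 1.3 = 2.239 mg/h

2.24 mg/h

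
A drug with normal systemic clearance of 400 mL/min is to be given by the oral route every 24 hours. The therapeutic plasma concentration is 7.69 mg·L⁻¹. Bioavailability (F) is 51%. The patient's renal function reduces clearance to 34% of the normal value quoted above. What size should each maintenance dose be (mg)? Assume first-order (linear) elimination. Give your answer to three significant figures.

2950 mg

Convert clearance: 400 mL/min × 60 min/h ÷ 1000 mL/L = 24.00 L/h
Patient clearance = 0.34 × 24.00 = 8.160 L/h
At steady state, dose per interval replaces the amount cleared in that interval: F·D/τ = CL·Css.
D = CL × Css × τ / F = 8.160 × 7.69 × 24 / 0.51 = 2953 mg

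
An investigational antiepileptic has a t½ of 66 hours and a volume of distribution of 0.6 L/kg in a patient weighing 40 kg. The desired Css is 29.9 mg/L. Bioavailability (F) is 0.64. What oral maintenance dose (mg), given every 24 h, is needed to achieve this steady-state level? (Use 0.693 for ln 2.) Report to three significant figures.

283 mg

Total Vd = 0.6 × 40 = 24.00 L
CL = 0.693 × Vd / t½ = 0.693 × 24.00 / 66 = 0.2520 L/h
D = CL × Css × τ / F = 0.2520 × 29.9 × 24 / 0.64 = 282.6 mg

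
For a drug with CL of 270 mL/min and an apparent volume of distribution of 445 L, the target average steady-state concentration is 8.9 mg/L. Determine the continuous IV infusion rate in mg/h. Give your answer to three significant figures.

CL = 270 mL/min = 270 × 0.06 = 16.20 L/h
Infusion rate = CL · Css = 16.20 L/h × 8.9 mg/L = 144.2 mg/h

144 mg/h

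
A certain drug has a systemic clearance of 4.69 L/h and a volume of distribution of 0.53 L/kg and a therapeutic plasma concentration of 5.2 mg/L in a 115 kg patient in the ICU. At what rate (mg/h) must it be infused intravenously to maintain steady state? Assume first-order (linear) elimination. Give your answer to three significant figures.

Rate = CL × Css = 4.690 × 5.2 = 24.39 mg/h

24.4 mg/h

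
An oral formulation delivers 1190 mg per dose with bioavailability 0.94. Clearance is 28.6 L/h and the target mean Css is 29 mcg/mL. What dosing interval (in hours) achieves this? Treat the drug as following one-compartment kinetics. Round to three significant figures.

1.35 h

F·D/τ = CL·Css → τ = F·D / (CL·Css).
τ = 0.94 × 1190 / (28.6 × 29) = 1.349 h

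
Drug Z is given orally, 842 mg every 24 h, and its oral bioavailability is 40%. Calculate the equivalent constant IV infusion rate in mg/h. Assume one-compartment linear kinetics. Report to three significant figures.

14.0 mg/h

Equivalent systemic input: infusion rate = F·D/τ.
Rate = 0.4 × 842 / 24 = 14.03 mg/h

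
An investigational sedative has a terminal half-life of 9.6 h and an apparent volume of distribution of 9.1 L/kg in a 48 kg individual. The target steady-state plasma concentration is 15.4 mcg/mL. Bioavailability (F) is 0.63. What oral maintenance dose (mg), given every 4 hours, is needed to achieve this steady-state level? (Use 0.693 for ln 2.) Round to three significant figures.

3080 mg

Vd(total) = 48 kg × 9.1 L/kg = 436.8 L
CL = ln 2 · Vd / t½ = 0.693 × 436.8 / 9.6 = 31.53 L/h
D = CL × Css × τ / F = 31.53 × 15.4 × 4 / 0.63 = 3083 mg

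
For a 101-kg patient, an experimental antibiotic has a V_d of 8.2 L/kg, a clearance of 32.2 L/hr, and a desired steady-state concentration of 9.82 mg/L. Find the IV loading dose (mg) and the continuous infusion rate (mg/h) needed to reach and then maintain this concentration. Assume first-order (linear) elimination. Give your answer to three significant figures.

(a) 8130 mg; (b) 316 mg/h

Vd = 8.2 L/kg × 101 kg = 828.2 L
LD = Vd · C_target = 828.2 × 9.82 = 8133 mg
Infusion rate = 32.20 L/h × 9.82 mg/L = 316.2 mg/h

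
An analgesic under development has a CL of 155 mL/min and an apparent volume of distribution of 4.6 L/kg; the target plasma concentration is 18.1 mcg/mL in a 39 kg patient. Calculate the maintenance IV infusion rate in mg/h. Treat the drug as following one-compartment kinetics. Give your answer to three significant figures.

CL = 155 mL/min × 60/1000 = 9.300 L/h
Infusion rate = CL · Css = 9.300 L/h × 18.1 mg/L = 168.3 mg/h

168 mg/h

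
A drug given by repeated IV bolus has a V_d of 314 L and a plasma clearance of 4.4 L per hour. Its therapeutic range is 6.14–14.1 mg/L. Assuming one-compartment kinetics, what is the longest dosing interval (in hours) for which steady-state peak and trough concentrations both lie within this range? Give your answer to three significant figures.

59.3 h

k = CL / Vd = 4.400 / 314.0 = 0.01401 h⁻¹
Between IV bolus doses, concentration decays as C = C₀·e^(−kτ), so C_peak/C_trough = e^(kτ).
τ_max = ln(C_peak/C_trough) / k = ln(14.1/6.14) / 0.01401 = 0.8314 / 0.01401 = 59.34 h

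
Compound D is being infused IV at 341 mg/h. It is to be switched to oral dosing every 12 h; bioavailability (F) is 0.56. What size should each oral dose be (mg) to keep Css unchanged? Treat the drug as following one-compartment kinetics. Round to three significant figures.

To maintain the same Css, the systemic dosing rate must be unchanged: F·D/τ = infusion rate.
D = rate × τ / F = 341 × 12 / 0.56 = 7307 mg

7310 mg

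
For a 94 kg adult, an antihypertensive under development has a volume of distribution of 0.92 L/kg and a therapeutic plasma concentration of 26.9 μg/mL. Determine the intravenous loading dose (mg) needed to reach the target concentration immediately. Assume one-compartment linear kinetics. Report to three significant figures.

2330 mg

Vd(total) = 94 kg × 0.92 L/kg = 86.48 L
The loading dose fills Vd to the target concentration.
LD = Vd × C = 86.48 × 26.90 = 2326 mg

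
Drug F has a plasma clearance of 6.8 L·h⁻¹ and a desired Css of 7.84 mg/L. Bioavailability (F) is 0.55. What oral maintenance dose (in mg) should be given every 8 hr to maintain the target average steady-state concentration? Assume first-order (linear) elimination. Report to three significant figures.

775 mg

At steady state, dose per interval replaces the amount cleared in that interval: F·D/τ = CL·Css.
D = CL × Css × τ / F = 6.800 × 7.84 × 8 / 0.55 = 775.4 mg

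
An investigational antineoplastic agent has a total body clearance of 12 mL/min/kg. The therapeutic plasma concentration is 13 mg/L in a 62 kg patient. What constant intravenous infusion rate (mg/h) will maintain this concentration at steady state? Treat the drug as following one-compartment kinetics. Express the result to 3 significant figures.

CL = 12 mL/min/kg × 62 kg = 744.0 mL/min = 744.0 × 60/1000 = 44.64 L/h
At steady state, infusion rate equals elimination rate: rate in = CL × Css.
Rate = CL × Css = 44.64 × 13 = 580.3 mg/h

580 mg/h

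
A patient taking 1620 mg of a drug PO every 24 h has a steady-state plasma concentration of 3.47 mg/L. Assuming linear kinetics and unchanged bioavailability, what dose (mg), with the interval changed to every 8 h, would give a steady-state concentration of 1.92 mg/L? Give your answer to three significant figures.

For first-order elimination, Css ∝ F·D/(CL·τ); F and CL are unchanged, so Css ∝ D/τ.
D₂ = D₁ × (Css,target / Css,current) × (τ₂/τ₁) = 1620 × (1.92/3.47) × (8/24) = 298.8 mg

299 mg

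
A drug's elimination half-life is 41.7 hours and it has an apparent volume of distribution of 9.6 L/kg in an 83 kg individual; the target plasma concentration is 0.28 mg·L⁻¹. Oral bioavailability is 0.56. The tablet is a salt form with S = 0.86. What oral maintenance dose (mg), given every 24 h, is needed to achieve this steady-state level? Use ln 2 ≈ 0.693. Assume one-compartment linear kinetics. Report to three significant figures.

185 mg

Vd = 9.6 L/kg × 83 kg = 796.8 L
k = 0.693/41.7 = 0.01662 h⁻¹, so CL = k·Vd = 0.01662 × 796.8 = 13.24 L/h
D = CL × Css × τ / F / S = 13.24 × 0.28 × 24 / 0.56 / 0.86 = 184.7 mg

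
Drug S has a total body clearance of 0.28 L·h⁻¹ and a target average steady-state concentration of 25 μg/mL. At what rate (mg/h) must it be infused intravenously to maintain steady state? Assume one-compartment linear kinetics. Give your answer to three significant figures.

Infusion rate = CL · Css = 0.2800 L/h × 25 mg/L = 7.000 mg/h

7.00 mg/h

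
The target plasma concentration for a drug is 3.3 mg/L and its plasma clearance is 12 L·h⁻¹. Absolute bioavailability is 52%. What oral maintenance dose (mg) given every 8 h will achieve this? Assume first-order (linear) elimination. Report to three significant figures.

609 mg

D = CL × Css × τ / F = 12.00 × 3.3 × 8 / 0.52 = 609.2 mg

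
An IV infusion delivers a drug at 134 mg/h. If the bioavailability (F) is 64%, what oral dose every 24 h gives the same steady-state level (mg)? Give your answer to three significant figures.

To maintain the same Css, the systemic dosing rate must be unchanged: F·D/τ = infusion rate.
D = rate × τ / F = 134 × 24 / 0.64 = 5025 mg

5030 mg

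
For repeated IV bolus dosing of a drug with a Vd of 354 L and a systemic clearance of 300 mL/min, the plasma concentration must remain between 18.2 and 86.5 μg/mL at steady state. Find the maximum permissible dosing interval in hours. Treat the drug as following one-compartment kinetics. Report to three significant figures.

30.7 h

CL = 300 mL/min × 60/1000 = 18.00 L/h
k = CL / Vd = 18.00 / 354.0 = 0.05085 h⁻¹
Between IV bolus doses, concentration decays as C = C₀·e^(−kτ), so C_peak/C_trough = e^(kτ).
τ_max = ln(C_peak/C_trough) / k = ln(86.5/18.2) / 0.05085 = 1.559 / 0.05085 = 30.66 h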